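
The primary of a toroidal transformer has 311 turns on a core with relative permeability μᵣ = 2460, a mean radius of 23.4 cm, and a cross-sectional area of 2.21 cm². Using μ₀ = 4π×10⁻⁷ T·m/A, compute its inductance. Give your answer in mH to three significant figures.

For a thin toroid, L = μ₀μᵣN²A/(2πR).
L = (4π×10⁻⁷)(2460)(311)²(2.210×10^-4) / (2π×0.234 m) = 4.494×10^-2 H.

L ≈ 44.9 mH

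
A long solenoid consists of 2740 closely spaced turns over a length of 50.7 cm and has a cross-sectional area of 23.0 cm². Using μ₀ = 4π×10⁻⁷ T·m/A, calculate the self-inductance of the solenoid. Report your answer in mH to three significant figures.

L ≈ 42.8 mH

A = 23.0 cm² = 2.300×10^-3 m².
For a long solenoid, L = μ₀N²A/ℓ.
L = (4π×10⁻⁷)(2740)²(2.300×10^-3)/(0.507 m) = 4.280×10^-2 H.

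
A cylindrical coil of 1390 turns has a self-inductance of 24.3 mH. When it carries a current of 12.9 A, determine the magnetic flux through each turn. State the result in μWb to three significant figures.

From L = NΦ_B/I, the flux per turn is Φ_B = LI/N.
Φ_B = (2.430×10^-2 H)(12.9 A)/1390 = 2.255×10^-4 Wb.

Φ_B ≈ 226 μWb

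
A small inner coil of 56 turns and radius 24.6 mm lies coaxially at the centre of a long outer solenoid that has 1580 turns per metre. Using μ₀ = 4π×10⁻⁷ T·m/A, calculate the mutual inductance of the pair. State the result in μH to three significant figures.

The outer solenoid produces a uniform field B₁ = μ₀n₁I₁ across the inner coil,
so the flux linkage is N₂Φ = N₂B₁A₂ = μ₀n₁N₂A₂·I₁, giving M = μ₀n₁N₂A₂.
A₂ = πr² = π(2.460×10^-2 m)² = 1.901×10^-3 m².
M = (4π×10⁻⁷)(1580)(56)(1.901×10^-3) = 2.114×10^-4 H.

M ≈ 211 μH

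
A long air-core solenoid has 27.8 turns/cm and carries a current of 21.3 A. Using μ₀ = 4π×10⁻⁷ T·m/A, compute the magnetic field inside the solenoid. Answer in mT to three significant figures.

Inside a long solenoid, B = μ₀nI.
B = (4π×10⁻⁷)(2.780×10^3 m⁻¹)(21.3 A) = 7.441×10^-2 T.

B ≈ 74.4 mT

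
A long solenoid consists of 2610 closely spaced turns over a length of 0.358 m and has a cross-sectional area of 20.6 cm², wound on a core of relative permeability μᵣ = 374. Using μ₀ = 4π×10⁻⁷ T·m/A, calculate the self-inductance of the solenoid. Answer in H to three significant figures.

L ≈ 18.4 H

A = 20.6 cm² = 2.060×10^-3 m².
For a long solenoid, L = μ₀μᵣN²A/ℓ.
L = (4π×10⁻⁷)(374)(2610)²(2.060×10^-3)/(0.358 m) = 18.42 H.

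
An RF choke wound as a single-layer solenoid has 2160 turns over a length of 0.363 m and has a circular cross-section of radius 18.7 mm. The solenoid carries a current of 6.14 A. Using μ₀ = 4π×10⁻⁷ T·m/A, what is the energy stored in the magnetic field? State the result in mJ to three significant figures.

A = πr² = π(1.870×10^-2 m)² = 1.099×10^-3 m².
L = μ₀N²A/ℓ = (4π×10⁻⁷)(2160)²(1.099×10^-3)/(0.363) = 1.774×10^-2 H.
U = ½LI² = ½(1.774×10^-2)(6.14)² = 0.33446 J.

U ≈ 334 mJ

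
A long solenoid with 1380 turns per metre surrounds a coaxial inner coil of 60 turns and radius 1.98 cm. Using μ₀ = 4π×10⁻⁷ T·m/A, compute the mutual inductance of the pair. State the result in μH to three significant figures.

The outer solenoid produces a uniform field B₁ = μ₀n₁I₁ across the inner coil,
so the flux linkage is N₂Φ = N₂B₁A₂ = μ₀n₁N₂A₂·I₁, giving M = μ₀n₁N₂A₂.
A₂ = πr² = π(1.980×10^-2 m)² = 1.232×10^-3 m².
M = (4π×10⁻⁷)(1380)(60)(1.232×10^-3) = 1.282×10^-4 H.

M ≈ 128 μH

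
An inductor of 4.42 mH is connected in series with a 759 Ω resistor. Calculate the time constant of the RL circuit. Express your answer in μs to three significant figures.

τ = L/R = (4.420×10^-3 H)/(759 Ω) = 5.823×10^-6 s.

τ ≈ 5.82 μs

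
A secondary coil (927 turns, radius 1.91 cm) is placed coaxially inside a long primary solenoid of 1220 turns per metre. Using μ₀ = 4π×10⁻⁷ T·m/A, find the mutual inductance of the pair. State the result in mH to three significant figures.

The outer solenoid produces a uniform field B₁ = μ₀n₁I₁ across the inner coil,
so the flux linkage is N₂Φ = N₂B₁A₂ = μ₀n₁N₂A₂·I₁, giving M = μ₀n₁N₂A₂.
A₂ = πr² = π(1.910×10^-2 m)² = 1.146×10^-3 m².
M = (4π×10⁻⁷)(1220)(927)(1.146×10^-3) = 1.629×10^-3 H.

M ≈ 1.63 mH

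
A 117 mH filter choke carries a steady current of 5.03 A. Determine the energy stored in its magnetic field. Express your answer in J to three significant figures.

Stored magnetic energy: U = ½LI².
U = ½(0.117 H)(5.03 A)² = 1.48 J.

U ≈ 1.48 J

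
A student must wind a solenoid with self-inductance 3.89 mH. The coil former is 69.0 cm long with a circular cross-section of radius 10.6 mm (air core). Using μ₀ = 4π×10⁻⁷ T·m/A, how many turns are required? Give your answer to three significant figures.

A = πr² = π(1.060×10^-2 m)² = 3.530×10^-4 m².
From L = μ₀N²A/ℓ, N = √(Lℓ / (μ₀A)).
N = √[(3.890×10^-3)(0.69) / ((4π×10⁻⁷)×3.530×10^-4)] = √(6.051×10^6) ≈ 2459.9.

N ≈ 2460 turns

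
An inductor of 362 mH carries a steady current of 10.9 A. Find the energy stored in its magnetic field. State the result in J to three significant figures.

U ≈ 21.5 J

Stored magnetic energy: U = ½LI².
U = ½(0.362 H)(10.9 A)² = 21.5 J.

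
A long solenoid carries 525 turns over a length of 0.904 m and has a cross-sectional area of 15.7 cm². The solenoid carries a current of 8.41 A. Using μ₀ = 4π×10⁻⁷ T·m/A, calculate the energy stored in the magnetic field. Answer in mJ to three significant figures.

A = 15.7 cm² = 1.570×10^-3 m².
L = μ₀N²A/ℓ = (4π×10⁻⁷)(525)²(1.570×10^-3)/(0.904) = 6.015×10^-4 H.
U = ½LI² = ½(6.015×10^-4)(8.41)² = 2.127×10^-2 J.

U ≈ 21.3 mJ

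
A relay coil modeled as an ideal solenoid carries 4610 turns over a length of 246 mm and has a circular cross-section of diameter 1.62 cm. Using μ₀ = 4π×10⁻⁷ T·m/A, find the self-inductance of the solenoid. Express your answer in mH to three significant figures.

L ≈ 22.4 mH

A = π(d/2)² = π(8.100×10^-3 m)² = 2.061×10^-4 m².
For a long solenoid, L = μ₀N²A/ℓ.
L = (4π×10⁻⁷)(4610)²(2.061×10^-4)/(0.246 m) = 2.238×10^-2 H.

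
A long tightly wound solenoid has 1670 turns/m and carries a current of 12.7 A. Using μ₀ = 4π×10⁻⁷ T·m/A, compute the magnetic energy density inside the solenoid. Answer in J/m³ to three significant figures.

B = μ₀nI = (4π×10⁻⁷)(1.670×10^3)(12.7) = 2.665×10^-2 T.
u = B²/(2μ₀) = (2.665×10^-2)²/(2×4π×10⁻⁷) = 282.6 J/m³.

u ≈ 283 J/m³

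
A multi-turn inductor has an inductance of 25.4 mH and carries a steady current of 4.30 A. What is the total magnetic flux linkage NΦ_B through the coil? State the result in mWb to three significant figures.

NΦ_B ≈ 109 mWb

From L = NΦ_B/I, the flux linkage is NΦ_B = LI.
NΦ_B = (2.540×10^-2 H)(4.30 A) = 0.1092 Wb.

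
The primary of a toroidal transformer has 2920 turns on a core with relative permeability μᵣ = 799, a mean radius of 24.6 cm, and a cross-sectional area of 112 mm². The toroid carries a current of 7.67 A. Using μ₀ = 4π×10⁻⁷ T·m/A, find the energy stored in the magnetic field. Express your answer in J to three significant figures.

U ≈ 18.2 J

L = μ₀μᵣN²A/(2πR) = (4π×10⁻⁷)(799)(2920)²(1.120×10^-4)/(2π×0.246) = 0.6203 H.
U = ½LI² = ½(0.6203)(7.67)² = 18.247 J.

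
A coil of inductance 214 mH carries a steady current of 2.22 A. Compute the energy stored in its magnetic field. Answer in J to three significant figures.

U ≈ 0.527 J

Stored magnetic energy: U = ½LI².
U = ½(0.214 H)(2.22 A)² = 0.5273 J.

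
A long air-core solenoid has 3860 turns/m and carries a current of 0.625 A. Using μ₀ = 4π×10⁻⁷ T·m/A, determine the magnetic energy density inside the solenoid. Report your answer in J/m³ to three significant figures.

B = μ₀nI = (4π×10⁻⁷)(3.860×10^3)(0.625) = 3.032×10^-3 T.
u = B²/(2μ₀) = (3.032×10^-3)²/(2×4π×10⁻⁷) = 3.657 J/m³.

u ≈ 3.66 J/m³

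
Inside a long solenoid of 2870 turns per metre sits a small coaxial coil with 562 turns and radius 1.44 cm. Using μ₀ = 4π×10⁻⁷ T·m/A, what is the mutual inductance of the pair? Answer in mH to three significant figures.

M ≈ 1.32 mH

The outer solenoid produces a uniform field B₁ = μ₀n₁I₁ across the inner coil,
so the flux linkage is N₂Φ = N₂B₁A₂ = μ₀n₁N₂A₂·I₁, giving M = μ₀n₁N₂A₂.
A₂ = πr² = π(1.440×10^-2 m)² = 6.514×10^-4 m².
M = (4π×10⁻⁷)(2870)(562)(6.514×10^-4) = 1.320×10^-3 H.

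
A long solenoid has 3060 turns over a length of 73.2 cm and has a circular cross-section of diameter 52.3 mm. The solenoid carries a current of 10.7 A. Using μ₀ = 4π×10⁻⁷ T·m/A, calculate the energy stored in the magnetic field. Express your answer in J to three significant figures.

A = π(d/2)² = π(2.615×10^-2 m)² = 2.148×10^-3 m².
L = μ₀N²A/ℓ = (4π×10⁻⁷)(3060)²(2.148×10^-3)/(0.732) = 3.453×10^-2 H.
U = ½LI² = ½(3.453×10^-2)(10.7)² = 1.977 J.

U ≈ 1.98 J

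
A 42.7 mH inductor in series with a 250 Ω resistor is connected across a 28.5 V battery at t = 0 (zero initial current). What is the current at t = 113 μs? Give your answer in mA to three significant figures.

τ = L/R = 4.270×10^-2/250 = 1.708×10^-4 s; final current I_∞ = ε/R = 28.5/250 = 0.114 A.
I(t) = I_∞(1 − e^(−t/τ)) with t/τ = 0.662.
I = (0.114)(1 − e^(−0.662)) = 5.517×10^-2 A.

I ≈ 55.2 mA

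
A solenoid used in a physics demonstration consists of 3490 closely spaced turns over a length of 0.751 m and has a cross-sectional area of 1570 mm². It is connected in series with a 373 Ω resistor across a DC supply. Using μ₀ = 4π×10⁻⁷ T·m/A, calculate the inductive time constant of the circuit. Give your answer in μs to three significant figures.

τ ≈ 85.8 μs

A = 1570 mm² = 1.570×10^-3 m².
L = μ₀N²A/ℓ = (4π×10⁻⁷)(3490)²(1.570×10^-3)/(0.751) = 3.200×10^-2 H.
τ = L/R = (3.200×10^-2)/(373) = 8.579×10^-5 s.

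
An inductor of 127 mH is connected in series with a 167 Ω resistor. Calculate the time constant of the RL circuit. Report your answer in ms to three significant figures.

τ ≈ 0.760 ms

τ = L/R = (0.127 H)/(167 Ω) = 7.6048×10^-4 s.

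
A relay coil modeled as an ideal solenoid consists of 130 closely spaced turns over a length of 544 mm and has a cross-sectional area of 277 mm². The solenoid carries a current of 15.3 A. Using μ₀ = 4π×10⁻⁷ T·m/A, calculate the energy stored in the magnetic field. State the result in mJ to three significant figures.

U ≈ 1.27 mJ

A = 277 mm² = 2.770×10^-4 m².
L = μ₀N²A/ℓ = (4π×10⁻⁷)(130)²(2.770×10^-4)/(0.544) = 1.081×10^-5 H.
U = ½LI² = ½(1.081×10^-5)(15.3)² = 1.266×10^-3 J.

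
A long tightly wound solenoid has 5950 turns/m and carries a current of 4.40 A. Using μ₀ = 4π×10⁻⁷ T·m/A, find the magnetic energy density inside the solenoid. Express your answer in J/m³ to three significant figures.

u ≈ 431 J/m³

B = μ₀nI = (4π×10⁻⁷)(5.950×10^3)(4.40) = 3.290×10^-2 T.
u = B²/(2μ₀) = (3.290×10^-2)²/(2×4π×10⁻⁷) = 430.6 J/m³.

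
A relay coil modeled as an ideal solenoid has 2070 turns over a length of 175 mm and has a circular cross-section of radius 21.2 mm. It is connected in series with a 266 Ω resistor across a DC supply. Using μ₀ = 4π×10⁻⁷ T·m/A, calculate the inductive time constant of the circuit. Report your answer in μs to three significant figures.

τ ≈ 163 μs

A = πr² = π(2.120×10^-2 m)² = 1.412×10^-3 m².
L = μ₀N²A/ℓ = (4π×10⁻⁷)(2070)²(1.412×10^-3)/(0.175) = 4.344×10^-2 H.
τ = L/R = (4.344×10^-2)/(266) = 1.633×10^-4 s.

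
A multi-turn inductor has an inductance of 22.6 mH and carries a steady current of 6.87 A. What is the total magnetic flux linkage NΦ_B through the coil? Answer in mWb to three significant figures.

NΦ_B ≈ 155 mWb

From L = NΦ_B/I, the flux linkage is NΦ_B = LI.
NΦ_B = (2.260×10^-2 H)(6.87 A) = 0.1553 Wb.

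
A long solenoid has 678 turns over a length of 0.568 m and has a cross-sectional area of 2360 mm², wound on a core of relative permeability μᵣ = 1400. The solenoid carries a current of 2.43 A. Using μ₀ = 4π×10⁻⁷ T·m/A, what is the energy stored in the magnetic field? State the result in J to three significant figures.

U ≈ 9.92 J

A = 2360 mm² = 2.360×10^-3 m².
L = μ₀μᵣN²A/ℓ = (4π×10⁻⁷)(1400)(678)²(2.360×10^-3)/(0.568) = 3.36 H.
U = ½LI² = ½(3.36)(2.43)² = 9.921 J.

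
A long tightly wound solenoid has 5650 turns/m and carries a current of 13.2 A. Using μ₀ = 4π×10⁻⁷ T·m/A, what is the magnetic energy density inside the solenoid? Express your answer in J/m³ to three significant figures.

B = μ₀nI = (4π×10⁻⁷)(5.650×10^3)(13.2) = 9.372×10^-2 T.
u = B²/(2μ₀) = (9.372×10^-2)²/(2×4π×10⁻⁷) = 3.4948×10^3 J/m³.

u ≈ 3490 J/m³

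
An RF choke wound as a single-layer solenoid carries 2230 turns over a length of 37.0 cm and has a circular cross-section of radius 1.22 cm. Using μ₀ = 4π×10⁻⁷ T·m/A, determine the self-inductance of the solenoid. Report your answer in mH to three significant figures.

A = πr² = π(1.220×10^-2 m)² = 4.676×10^-4 m².
For a long solenoid, L = μ₀N²A/ℓ.
L = (4π×10⁻⁷)(2230)²(4.676×10^-4)/(0.37 m) = 7.897×10^-3 H.

L ≈ 7.90 mH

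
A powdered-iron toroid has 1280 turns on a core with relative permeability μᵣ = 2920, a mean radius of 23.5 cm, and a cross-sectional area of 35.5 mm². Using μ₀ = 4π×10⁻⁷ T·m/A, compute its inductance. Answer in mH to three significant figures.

For a thin toroid, L = μ₀μᵣN²A/(2πR).
L = (4π×10⁻⁷)(2920)(1280)²(3.550×10^-5) / (2π×0.235 m) = 0.1445 H.

L ≈ 145 mH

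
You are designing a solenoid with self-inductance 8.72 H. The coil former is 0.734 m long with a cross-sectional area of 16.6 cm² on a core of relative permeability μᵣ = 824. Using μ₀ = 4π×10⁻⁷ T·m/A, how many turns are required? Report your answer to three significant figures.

A = 16.6 cm² = 1.660×10^-3 m².
From L = μ₀μᵣN²A/ℓ, N = √(Lℓ / (μ₀μᵣA)).
N = √[(8.72)(0.734) / ((4π×10⁻⁷)(824)×1.660×10^-3)] = √(3.724×10^6) ≈ 1929.7.

N ≈ 1930 turns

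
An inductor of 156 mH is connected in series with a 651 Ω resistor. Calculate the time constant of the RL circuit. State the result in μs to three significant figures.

τ = L/R = (0.156 H)/(651 Ω) = 2.396×10^-4 s.

τ ≈ 240 μs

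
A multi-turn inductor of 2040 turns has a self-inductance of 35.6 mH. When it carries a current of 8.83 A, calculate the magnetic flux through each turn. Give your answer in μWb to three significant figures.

Φ_B ≈ 154 μWb

From L = NΦ_B/I, the flux per turn is Φ_B = LI/N.
Φ_B = (3.560×10^-2 H)(8.83 A)/2040 = 1.541×10^-4 Wb.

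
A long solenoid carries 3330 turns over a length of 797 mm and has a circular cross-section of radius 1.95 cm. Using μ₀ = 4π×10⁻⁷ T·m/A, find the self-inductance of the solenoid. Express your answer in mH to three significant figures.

L ≈ 20.9 mH

A = πr² = π(1.950×10^-2 m)² = 1.1946×10^-3 m².
For a long solenoid, L = μ₀N²A/ℓ.
L = (4π×10⁻⁷)(3330)²(1.1946×10^-3)/(0.797 m) = 2.089×10^-2 H.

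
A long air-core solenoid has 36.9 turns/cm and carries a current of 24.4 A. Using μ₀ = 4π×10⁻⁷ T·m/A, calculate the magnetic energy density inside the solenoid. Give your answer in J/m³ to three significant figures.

u ≈ 5090 J/m³

B = μ₀nI = (4π×10⁻⁷)(3.690×10^3)(24.4) = 0.1131 T.
u = B²/(2μ₀) = (0.1131)²/(2×4π×10⁻⁷) = 5.093×10^3 J/m³.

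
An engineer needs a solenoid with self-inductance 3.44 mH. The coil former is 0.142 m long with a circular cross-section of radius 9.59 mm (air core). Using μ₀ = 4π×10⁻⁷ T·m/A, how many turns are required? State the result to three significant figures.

A = πr² = π(9.590×10^-3 m)² = 2.889×10^-4 m².
From L = μ₀N²A/ℓ, N = √(Lℓ / (μ₀A)).
N = √[(3.440×10^-3)(0.142) / ((4π×10⁻⁷)×2.889×10^-4)] = √(1.345×10^6) ≈ 1159.9.

N ≈ 1160 turns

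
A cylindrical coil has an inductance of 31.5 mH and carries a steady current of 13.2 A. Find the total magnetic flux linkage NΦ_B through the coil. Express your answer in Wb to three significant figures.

NΦ_B ≈ 0.416 Wb

From L = NΦ_B/I, the flux linkage is NΦ_B = LI.
NΦ_B = (3.150×10^-2 H)(13.2 A) = 0.4158 Wb.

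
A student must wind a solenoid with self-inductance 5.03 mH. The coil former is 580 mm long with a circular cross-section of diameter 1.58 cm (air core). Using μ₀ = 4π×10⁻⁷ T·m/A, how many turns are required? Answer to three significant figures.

N ≈ 3440 turns

A = π(d/2)² = π(7.900×10^-3 m)² = 1.961×10^-4 m².
From L = μ₀N²A/ℓ, N = √(Lℓ / (μ₀A)).
N = √[(5.030×10^-3)(0.58) / ((4π×10⁻⁷)×1.961×10^-4)] = √(1.184×10^7) ≈ 3441.1.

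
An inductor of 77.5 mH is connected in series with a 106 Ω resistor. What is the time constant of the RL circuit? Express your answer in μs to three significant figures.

τ = L/R = (7.750×10^-2 H)/(106 Ω) = 7.311×10^-4 s.

τ ≈ 731 μs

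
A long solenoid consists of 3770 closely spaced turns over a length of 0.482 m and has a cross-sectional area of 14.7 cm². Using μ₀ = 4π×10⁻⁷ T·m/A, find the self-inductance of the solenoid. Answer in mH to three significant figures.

A = 14.7 cm² = 1.470×10^-3 m².
For a long solenoid, L = μ₀N²A/ℓ.
L = (4π×10⁻⁷)(3770)²(1.470×10^-3)/(0.482 m) = 5.447×10^-2 H.

L ≈ 54.5 mH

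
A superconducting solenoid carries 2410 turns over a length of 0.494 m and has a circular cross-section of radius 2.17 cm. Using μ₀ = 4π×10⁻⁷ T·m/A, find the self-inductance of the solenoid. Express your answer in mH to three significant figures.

A = πr² = π(2.170×10^-2 m)² = 1.479×10^-3 m².
For a long solenoid, L = μ₀N²A/ℓ.
L = (4π×10⁻⁷)(2410)²(1.479×10^-3)/(0.494 m) = 2.186×10^-2 H.

L ≈ 21.9 mH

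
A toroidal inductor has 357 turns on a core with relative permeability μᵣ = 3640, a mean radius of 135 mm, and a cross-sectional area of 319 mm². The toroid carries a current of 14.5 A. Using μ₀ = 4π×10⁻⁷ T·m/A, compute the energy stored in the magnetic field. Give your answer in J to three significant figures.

U ≈ 23.0 J

L = μ₀μᵣN²A/(2πR) = (4π×10⁻⁷)(3640)(357)²(3.190×10^-4)/(2π×0.135) = 0.2192 H.
U = ½LI² = ½(0.2192)(14.5)² = 23.048 J.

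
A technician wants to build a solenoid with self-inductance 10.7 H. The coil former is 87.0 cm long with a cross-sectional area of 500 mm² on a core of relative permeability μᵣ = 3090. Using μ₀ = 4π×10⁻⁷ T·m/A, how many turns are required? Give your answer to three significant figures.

N ≈ 2190 turns

A = 500 mm² = 5.000×10^-4 m².
From L = μ₀μᵣN²A/ℓ, N = √(Lℓ / (μ₀μᵣA)).
N = √[(10.7)(0.87) / ((4π×10⁻⁷)(3090)×5.000×10^-4)] = √(4.7947×10^6) ≈ 2189.7.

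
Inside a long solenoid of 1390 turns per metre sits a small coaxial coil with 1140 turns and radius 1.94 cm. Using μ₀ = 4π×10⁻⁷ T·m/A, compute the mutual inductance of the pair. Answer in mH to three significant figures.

M ≈ 2.35 mH

The outer solenoid produces a uniform field B₁ = μ₀n₁I₁ across the inner coil,
so the flux linkage is N₂Φ = N₂B₁A₂ = μ₀n₁N₂A₂·I₁, giving M = μ₀n₁N₂A₂.
A₂ = πr² = π(1.940×10^-2 m)² = 1.182×10^-3 m².
M = (4π×10⁻⁷)(1390)(1140)(1.182×10^-3) = 2.354×10^-3 H.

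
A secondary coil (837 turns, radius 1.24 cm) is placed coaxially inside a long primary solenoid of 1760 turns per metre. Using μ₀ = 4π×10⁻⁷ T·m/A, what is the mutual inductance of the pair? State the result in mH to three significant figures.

The outer solenoid produces a uniform field B₁ = μ₀n₁I₁ across the inner coil,
so the flux linkage is N₂Φ = N₂B₁A₂ = μ₀n₁N₂A₂·I₁, giving M = μ₀n₁N₂A₂.
A₂ = πr² = π(1.240×10^-2 m)² = 4.831×10^-4 m².
M = (4π×10⁻⁷)(1760)(837)(4.831×10^-4) = 8.942×10^-4 H.

M ≈ 0.894 mH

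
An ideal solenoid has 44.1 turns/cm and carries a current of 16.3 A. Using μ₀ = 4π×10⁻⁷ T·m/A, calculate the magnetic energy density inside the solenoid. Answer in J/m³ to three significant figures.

B = μ₀nI = (4π×10⁻⁷)(4.410×10^3)(16.3) = 9.033×10^-2 T.
u = B²/(2μ₀) = (9.033×10^-2)²/(2×4π×10⁻⁷) = 3.247×10^3 J/m³.

u ≈ 3250 J/m³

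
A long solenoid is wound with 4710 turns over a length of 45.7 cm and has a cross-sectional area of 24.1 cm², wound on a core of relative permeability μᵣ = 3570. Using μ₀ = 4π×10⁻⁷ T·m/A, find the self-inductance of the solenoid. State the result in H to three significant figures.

L ≈ 525 H

A = 24.1 cm² = 2.410×10^-3 m².
For a long solenoid, L = μ₀μᵣN²A/ℓ.
L = (4π×10⁻⁷)(3570)(4710)²(2.410×10^-3)/(0.457 m) = 524.8 H.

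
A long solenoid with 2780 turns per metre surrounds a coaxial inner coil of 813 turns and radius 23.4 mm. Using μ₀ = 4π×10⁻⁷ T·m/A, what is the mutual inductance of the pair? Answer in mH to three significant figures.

M ≈ 4.89 mH

The outer solenoid produces a uniform field B₁ = μ₀n₁I₁ across the inner coil,
so the flux linkage is N₂Φ = N₂B₁A₂ = μ₀n₁N₂A₂·I₁, giving M = μ₀n₁N₂A₂.
A₂ = πr² = π(2.340×10^-2 m)² = 1.720×10^-3 m².
M = (4π×10⁻⁷)(2780)(813)(1.720×10^-3) = 4.886×10^-3 H.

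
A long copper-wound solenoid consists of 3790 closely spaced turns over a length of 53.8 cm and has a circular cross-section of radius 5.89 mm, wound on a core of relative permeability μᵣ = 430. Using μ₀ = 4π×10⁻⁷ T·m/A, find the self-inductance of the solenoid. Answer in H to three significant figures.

L ≈ 1.57 H

A = πr² = π(5.890×10^-3 m)² = 1.090×10^-4 m².
For a long solenoid, L = μ₀μᵣN²A/ℓ.
L = (4π×10⁻⁷)(430)(3790)²(1.090×10^-4)/(0.538 m) = 1.572 H.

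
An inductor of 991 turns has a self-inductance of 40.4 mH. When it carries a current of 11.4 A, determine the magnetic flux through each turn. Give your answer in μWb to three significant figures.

From L = NΦ_B/I, the flux per turn is Φ_B = LI/N.
Φ_B = (4.040×10^-2 H)(11.4 A)/991 = 4.647×10^-4 Wb.

Φ_B ≈ 465 μWb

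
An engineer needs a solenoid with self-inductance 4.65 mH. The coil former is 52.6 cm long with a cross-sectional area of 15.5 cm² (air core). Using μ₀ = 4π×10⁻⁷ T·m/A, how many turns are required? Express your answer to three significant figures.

N ≈ 1120 turns

A = 15.5 cm² = 1.550×10^-3 m².
From L = μ₀N²A/ℓ, N = √(Lℓ / (μ₀A)).
N = √[(4.650×10^-3)(0.526) / ((4π×10⁻⁷)×1.550×10^-3)] = √(1.256×10^6) ≈ 1120.6.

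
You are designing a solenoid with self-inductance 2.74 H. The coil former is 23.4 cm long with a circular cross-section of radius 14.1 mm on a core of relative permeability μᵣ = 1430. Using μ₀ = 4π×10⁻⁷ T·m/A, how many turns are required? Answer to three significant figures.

N ≈ 756 turns

A = πr² = π(1.410×10^-2 m)² = 6.246×10^-4 m².
From L = μ₀μᵣN²A/ℓ, N = √(Lℓ / (μ₀μᵣA)).
N = √[(2.74)(0.234) / ((4π×10⁻⁷)(1430)×6.246×10^-4)] = √(5.713×10^5) ≈ 755.8.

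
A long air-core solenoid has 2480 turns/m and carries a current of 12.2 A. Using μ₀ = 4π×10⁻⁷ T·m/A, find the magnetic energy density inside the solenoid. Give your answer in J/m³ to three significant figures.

B = μ₀nI = (4π×10⁻⁷)(2.480×10^3)(12.2) = 3.802×10^-2 T.
u = B²/(2μ₀) = (3.802×10^-2)²/(2×4π×10⁻⁷) = 575.2 J/m³.

u ≈ 575 J/m³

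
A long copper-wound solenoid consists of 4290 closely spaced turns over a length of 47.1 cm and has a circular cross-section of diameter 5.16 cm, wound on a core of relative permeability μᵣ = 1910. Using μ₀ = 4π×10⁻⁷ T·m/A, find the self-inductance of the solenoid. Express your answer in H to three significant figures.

A = π(d/2)² = π(2.580×10^-2 m)² = 2.091×10^-3 m².
For a long solenoid, L = μ₀μᵣN²A/ℓ.
L = (4π×10⁻⁷)(1910)(4290)²(2.091×10^-3)/(0.471 m) = 196.1 H.

L ≈ 196 H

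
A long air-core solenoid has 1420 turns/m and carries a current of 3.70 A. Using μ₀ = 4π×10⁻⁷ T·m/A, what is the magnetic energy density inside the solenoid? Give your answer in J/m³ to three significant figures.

B = μ₀nI = (4π×10⁻⁷)(1.420×10^3)(3.70) = 6.602×10^-3 T.
u = B²/(2μ₀) = (6.602×10^-3)²/(2×4π×10⁻⁷) = 17.34 J/m³.

u ≈ 17.3 J/m³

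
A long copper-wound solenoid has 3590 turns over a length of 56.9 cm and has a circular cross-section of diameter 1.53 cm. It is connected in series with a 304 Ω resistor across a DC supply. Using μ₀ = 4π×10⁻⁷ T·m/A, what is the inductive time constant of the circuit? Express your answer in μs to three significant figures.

A = π(d/2)² = π(7.650×10^-3 m)² = 1.839×10^-4 m².
L = μ₀N²A/ℓ = (4π×10⁻⁷)(3590)²(1.839×10^-4)/(0.569) = 5.233×10^-3 H.
τ = L/R = (5.233×10^-3)/(304) = 1.721×10^-5 s.

τ ≈ 17.2 μs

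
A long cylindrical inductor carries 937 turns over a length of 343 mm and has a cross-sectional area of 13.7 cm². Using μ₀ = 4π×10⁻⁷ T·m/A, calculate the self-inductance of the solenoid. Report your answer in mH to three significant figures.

A = 13.7 cm² = 1.370×10^-3 m².
For a long solenoid, L = μ₀N²A/ℓ.
L = (4π×10⁻⁷)(937)²(1.370×10^-3)/(0.343 m) = 4.407×10^-3 H.

L ≈ 4.41 mH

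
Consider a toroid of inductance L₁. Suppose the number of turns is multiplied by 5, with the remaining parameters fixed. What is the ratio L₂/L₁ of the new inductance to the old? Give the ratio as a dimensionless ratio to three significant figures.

For a toroid, L ∝ μᵣN²A/R.
L₂/L₁ = (5)^2 = 25.0.

L₂/L₁ = 25.0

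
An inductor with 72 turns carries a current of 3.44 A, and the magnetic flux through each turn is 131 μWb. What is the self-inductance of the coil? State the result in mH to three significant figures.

L ≈ 2.74 mH

Self-inductance is defined by L = NΦ_B/I (flux linkage over current).
L = (72)(1.310×10^-4 Wb)/(3.44 A) = 2.742×10^-3 H.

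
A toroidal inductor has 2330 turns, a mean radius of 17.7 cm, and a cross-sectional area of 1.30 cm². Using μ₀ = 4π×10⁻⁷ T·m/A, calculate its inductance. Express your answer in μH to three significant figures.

L ≈ 797 μH

For a thin toroid, L = μ₀N²A/(2πR).
L = (4π×10⁻⁷)(2330)²(1.300×10^-4) / (2π×0.177 m) = 7.9747×10^-4 H.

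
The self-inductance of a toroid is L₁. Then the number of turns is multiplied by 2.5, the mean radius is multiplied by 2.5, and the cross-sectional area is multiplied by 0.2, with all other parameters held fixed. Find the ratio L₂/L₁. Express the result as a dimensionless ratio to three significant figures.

For a toroid, L ∝ μᵣN²A/R.
L₂/L₁ = (2.5)^2 × (2.5)^-1 × (0.2) = 0.500.

L₂/L₁ = 0.500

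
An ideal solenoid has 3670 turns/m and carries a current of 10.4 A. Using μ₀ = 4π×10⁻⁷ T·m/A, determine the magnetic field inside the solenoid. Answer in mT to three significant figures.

B ≈ 48.0 mT

Inside a long solenoid, B = μ₀nI.
B = (4π×10⁻⁷)(3.670×10^3 m⁻¹)(10.4 A) = 4.796×10^-2 T.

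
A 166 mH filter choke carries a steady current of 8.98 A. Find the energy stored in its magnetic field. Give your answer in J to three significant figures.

Stored magnetic energy: U = ½LI².
U = ½(0.166 H)(8.98 A)² = 6.693 J.

U ≈ 6.69 J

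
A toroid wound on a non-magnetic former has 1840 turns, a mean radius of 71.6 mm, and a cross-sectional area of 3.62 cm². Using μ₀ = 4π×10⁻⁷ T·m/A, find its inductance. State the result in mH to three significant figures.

For a thin toroid, L = μ₀N²A/(2πR).
L = (4π×10⁻⁷)(1840)²(3.620×10^-4) / (2π×7.160×10^-2 m) = 3.423×10^-3 H.

L ≈ 3.42 mH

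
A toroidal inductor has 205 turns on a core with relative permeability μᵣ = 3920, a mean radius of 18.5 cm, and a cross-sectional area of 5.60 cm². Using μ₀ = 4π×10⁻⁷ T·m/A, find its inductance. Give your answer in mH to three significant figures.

For a thin toroid, L = μ₀μᵣN²A/(2πR).
L = (4π×10⁻⁷)(3920)(205)²(5.600×10^-4) / (2π×0.185 m) = 9.973×10^-2 H.

L ≈ 99.7 mH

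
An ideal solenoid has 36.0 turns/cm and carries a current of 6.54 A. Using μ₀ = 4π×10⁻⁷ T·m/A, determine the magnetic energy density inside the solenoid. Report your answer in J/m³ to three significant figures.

u ≈ 348 J/m³

B = μ₀nI = (4π×10⁻⁷)(3.600×10^3)(6.54) = 2.959×10^-2 T.
u = B²/(2μ₀) = (2.959×10^-2)²/(2×4π×10⁻⁷) = 348.3 J/m³.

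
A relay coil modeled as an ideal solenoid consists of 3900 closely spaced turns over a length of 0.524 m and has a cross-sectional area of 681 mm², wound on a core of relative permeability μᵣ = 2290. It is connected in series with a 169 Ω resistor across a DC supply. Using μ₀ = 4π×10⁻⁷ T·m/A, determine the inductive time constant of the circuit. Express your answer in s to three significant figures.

τ ≈ 0.337 s

A = 681 mm² = 6.810×10^-4 m².
L = μ₀μᵣN²A/ℓ = (4π×10⁻⁷)(2290)(3900)²(6.810×10^-4)/(0.524) = 56.88 H.
τ = L/R = (56.88)/(169) = 0.3366 s.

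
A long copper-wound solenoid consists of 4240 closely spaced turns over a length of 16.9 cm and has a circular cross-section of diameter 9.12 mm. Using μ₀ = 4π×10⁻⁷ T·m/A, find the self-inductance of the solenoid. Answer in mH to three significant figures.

A = π(d/2)² = π(4.560×10^-3 m)² = 6.533×10^-5 m².
For a long solenoid, L = μ₀N²A/ℓ.
L = (4π×10⁻⁷)(4240)²(6.533×10^-5)/(0.169 m) = 8.732×10^-3 H.

L ≈ 8.73 mH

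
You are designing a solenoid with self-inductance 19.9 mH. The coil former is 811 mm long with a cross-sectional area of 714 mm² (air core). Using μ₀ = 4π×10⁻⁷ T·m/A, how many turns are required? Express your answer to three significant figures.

A = 714 mm² = 7.140×10^-4 m².
From L = μ₀N²A/ℓ, N = √(Lℓ / (μ₀A)).
N = √[(1.990×10^-2)(0.811) / ((4π×10⁻⁷)×7.140×10^-4)] = √(1.799×10^7) ≈ 4241.1.

N ≈ 4240 turns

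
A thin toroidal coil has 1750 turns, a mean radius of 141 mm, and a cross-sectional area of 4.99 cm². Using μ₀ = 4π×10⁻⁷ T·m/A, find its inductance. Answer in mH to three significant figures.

L ≈ 2.17 mH

For a thin toroid, L = μ₀N²A/(2πR).
L = (4π×10⁻⁷)(1750)²(4.990×10^-4) / (2π×0.141 m) = 2.168×10^-3 H.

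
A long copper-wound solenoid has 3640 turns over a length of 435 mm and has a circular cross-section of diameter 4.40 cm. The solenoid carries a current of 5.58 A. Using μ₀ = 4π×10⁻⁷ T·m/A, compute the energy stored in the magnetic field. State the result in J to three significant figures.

U ≈ 0.906 J

A = π(d/2)² = π(2.200×10^-2 m)² = 1.521×10^-3 m².
L = μ₀N²A/ℓ = (4π×10⁻⁷)(3640)²(1.521×10^-3)/(0.435) = 5.820×10^-2 H.
U = ½LI² = ½(5.820×10^-2)(5.58)² = 0.9061 J.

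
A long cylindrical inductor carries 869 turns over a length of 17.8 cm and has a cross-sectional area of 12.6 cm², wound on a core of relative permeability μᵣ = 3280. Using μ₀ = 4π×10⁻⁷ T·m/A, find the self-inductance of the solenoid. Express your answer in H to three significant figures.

L ≈ 22.0 H

A = 12.6 cm² = 1.260×10^-3 m².
For a long solenoid, L = μ₀μᵣN²A/ℓ.
L = (4π×10⁻⁷)(3280)(869)²(1.260×10^-3)/(0.178 m) = 22.03 H.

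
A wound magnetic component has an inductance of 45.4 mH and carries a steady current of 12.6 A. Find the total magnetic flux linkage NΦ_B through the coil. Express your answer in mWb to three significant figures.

NΦ_B ≈ 572 mWb

From L = NΦ_B/I, the flux linkage is NΦ_B = LI.
NΦ_B = (4.540×10^-2 H)(12.6 A) = 0.572 Wb.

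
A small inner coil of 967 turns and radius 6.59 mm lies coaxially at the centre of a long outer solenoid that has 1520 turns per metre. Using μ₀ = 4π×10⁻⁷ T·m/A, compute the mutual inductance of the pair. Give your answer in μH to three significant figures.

M ≈ 252 μH

The outer solenoid produces a uniform field B₁ = μ₀n₁I₁ across the inner coil,
so the flux linkage is N₂Φ = N₂B₁A₂ = μ₀n₁N₂A₂·I₁, giving M = μ₀n₁N₂A₂.
A₂ = πr² = π(6.590×10^-3 m)² = 1.364×10^-4 m².
M = (4π×10⁻⁷)(1520)(967)(1.364×10^-4) = 2.520×10^-4 H.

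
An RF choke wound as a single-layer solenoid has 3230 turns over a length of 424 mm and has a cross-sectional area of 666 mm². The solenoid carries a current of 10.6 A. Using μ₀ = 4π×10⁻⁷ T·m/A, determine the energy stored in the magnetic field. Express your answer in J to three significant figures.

A = 666 mm² = 6.660×10^-4 m².
L = μ₀N²A/ℓ = (4π×10⁻⁷)(3230)²(6.660×10^-4)/(0.424) = 2.059×10^-2 H.
U = ½LI² = ½(2.059×10^-2)(10.6)² = 1.157 J.

U ≈ 1.16 J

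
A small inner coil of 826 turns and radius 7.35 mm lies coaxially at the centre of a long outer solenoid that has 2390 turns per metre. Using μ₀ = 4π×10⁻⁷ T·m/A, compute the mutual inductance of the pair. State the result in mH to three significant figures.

The outer solenoid produces a uniform field B₁ = μ₀n₁I₁ across the inner coil,
so the flux linkage is N₂Φ = N₂B₁A₂ = μ₀n₁N₂A₂·I₁, giving M = μ₀n₁N₂A₂.
A₂ = πr² = π(7.350×10^-3 m)² = 1.697×10^-4 m².
M = (4π×10⁻⁷)(2390)(826)(1.697×10^-4) = 4.210×10^-4 H.

M ≈ 0.421 mH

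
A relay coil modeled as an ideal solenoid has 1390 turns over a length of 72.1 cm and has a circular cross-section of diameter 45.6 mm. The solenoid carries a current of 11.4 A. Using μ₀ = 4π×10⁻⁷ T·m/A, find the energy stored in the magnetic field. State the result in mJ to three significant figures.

U ≈ 357 mJ

A = π(d/2)² = π(2.280×10^-2 m)² = 1.633×10^-3 m².
L = μ₀N²A/ℓ = (4π×10⁻⁷)(1390)²(1.633×10^-3)/(0.721) = 5.500×10^-3 H.
U = ½LI² = ½(5.500×10^-3)(11.4)² = 0.3574 J.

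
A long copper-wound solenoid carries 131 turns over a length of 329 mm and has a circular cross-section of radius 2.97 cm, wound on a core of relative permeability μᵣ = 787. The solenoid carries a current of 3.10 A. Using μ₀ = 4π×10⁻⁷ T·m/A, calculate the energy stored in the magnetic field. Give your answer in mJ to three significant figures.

U ≈ 687 mJ

A = πr² = π(2.970×10^-2 m)² = 2.771×10^-3 m².
L = μ₀μᵣN²A/ℓ = (4π×10⁻⁷)(787)(131)²(2.771×10^-3)/(0.329) = 0.143 H.
U = ½LI² = ½(0.143)(3.10)² = 0.6869 J.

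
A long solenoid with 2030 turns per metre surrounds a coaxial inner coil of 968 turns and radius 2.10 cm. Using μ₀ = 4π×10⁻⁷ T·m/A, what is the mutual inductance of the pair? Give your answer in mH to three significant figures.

The outer solenoid produces a uniform field B₁ = μ₀n₁I₁ across the inner coil,
so the flux linkage is N₂Φ = N₂B₁A₂ = μ₀n₁N₂A₂·I₁, giving M = μ₀n₁N₂A₂.
A₂ = πr² = π(2.100×10^-2 m)² = 1.385×10^-3 m².
M = (4π×10⁻⁷)(2030)(968)(1.385×10^-3) = 3.421×10^-3 H.

M ≈ 3.42 mH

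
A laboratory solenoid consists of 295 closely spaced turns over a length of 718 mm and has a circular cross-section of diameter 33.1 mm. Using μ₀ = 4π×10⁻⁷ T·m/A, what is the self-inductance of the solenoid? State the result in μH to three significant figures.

A = π(d/2)² = π(1.655×10^-2 m)² = 8.6049×10^-4 m².
For a long solenoid, L = μ₀N²A/ℓ.
L = (4π×10⁻⁷)(295)²(8.6049×10^-4)/(0.718 m) = 1.311×10^-4 H.

L ≈ 131 μH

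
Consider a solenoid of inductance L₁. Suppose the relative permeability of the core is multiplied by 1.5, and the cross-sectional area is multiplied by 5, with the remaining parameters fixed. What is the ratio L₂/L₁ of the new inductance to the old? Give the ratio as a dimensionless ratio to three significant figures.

For a solenoid, L ∝ μᵣN²A/ℓ.
L₂/L₁ = (1.5) × (5) = 7.50.

L₂/L₁ = 7.50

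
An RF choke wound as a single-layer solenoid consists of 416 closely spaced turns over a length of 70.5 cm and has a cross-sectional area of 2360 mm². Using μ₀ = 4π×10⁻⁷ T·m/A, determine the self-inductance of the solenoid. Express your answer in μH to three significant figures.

L ≈ 728 μH

A = 2360 mm² = 2.360×10^-3 m².
For a long solenoid, L = μ₀N²A/ℓ.
L = (4π×10⁻⁷)(416)²(2.360×10^-3)/(0.705 m) = 7.280×10^-4 H.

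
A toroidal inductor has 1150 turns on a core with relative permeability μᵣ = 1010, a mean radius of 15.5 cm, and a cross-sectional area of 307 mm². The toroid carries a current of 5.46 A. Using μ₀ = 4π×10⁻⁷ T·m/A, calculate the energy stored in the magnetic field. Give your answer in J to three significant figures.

L = μ₀μᵣN²A/(2πR) = (4π×10⁻⁷)(1010)(1150)²(3.070×10^-4)/(2π×0.155) = 0.5291 H.
U = ½LI² = ½(0.5291)(5.46)² = 7.887 J.

U ≈ 7.89 J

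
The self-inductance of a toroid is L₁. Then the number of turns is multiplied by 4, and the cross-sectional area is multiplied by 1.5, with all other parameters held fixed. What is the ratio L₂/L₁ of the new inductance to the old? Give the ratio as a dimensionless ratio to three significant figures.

For a toroid, L ∝ μᵣN²A/R.
L₂/L₁ = (4)^2 × (1.5) = 24.0.

L₂/L₁ = 24.0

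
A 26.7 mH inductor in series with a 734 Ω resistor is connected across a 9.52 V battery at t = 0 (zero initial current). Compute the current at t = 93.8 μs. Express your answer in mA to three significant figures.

I ≈ 12.0 mA

τ = L/R = 2.670×10^-2/734 = 3.638×10^-5 s; final current I_∞ = ε/R = 9.52/734 = 1.297×10^-2 A.
I(t) = I_∞(1 − e^(−t/τ)) with t/τ = 2.579.
I = (1.297×10^-2)(1 − e^(−2.579)) = 1.199×10^-2 A.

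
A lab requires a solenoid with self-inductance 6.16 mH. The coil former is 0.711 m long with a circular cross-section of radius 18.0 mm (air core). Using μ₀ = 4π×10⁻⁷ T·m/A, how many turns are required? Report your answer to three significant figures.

A = πr² = π(1.800×10^-2 m)² = 1.018×10^-3 m².
From L = μ₀N²A/ℓ, N = √(Lℓ / (μ₀A)).
N = √[(6.160×10^-3)(0.711) / ((4π×10⁻⁷)×1.018×10^-3)] = √(3.424×10^6) ≈ 1850.4.

N ≈ 1850 turns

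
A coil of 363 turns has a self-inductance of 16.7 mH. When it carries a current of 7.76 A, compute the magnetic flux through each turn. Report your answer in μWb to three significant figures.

From L = NΦ_B/I, the flux per turn is Φ_B = LI/N.
Φ_B = (1.670×10^-2 H)(7.76 A)/363 = 3.570×10^-4 Wb.

Φ_B ≈ 357 μWb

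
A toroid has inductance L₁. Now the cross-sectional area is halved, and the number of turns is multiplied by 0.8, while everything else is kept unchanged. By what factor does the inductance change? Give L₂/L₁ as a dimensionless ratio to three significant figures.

L₂/L₁ = 0.320

For a toroid, L ∝ μᵣN²A/R.
L₂/L₁ = (0.5) × (0.8)^2 = 0.320.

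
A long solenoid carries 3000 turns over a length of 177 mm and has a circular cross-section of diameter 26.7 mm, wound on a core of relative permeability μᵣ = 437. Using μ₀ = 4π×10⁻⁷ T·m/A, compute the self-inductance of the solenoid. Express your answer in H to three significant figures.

A = π(d/2)² = π(1.335×10^-2 m)² = 5.599×10^-4 m².
For a long solenoid, L = μ₀μᵣN²A/ℓ.
L = (4π×10⁻⁷)(437)(3000)²(5.599×10^-4)/(0.177 m) = 15.63 H.

L ≈ 15.6 H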